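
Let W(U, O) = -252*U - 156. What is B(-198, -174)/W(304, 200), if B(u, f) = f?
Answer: 29/12794 ≈ 0.0022667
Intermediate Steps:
W(U, O) = -156 - 252*U
B(-198, -174)/W(304, 200) = -174/(-156 - 252*304) = -174/(-156 - 76608) = -174/(-76764) = -174*(-1/76764) = 29/12794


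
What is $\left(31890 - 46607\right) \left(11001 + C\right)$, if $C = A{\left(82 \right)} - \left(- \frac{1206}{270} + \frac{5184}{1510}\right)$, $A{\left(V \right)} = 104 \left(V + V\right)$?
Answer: $- \frac{935286630782}{2265} \approx -4.1293 \cdot 10^{8}$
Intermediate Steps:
$A{\left(V \right)} = 208 V$ ($A{\left(V \right)} = 104 \cdot 2 V = 208 V$)
$C = \frac{38634181}{2265}$ ($C = 208 \cdot 82 - \left(- \frac{1206}{270} + \frac{5184}{1510}\right) = 17056 - \left(\left(-1206\right) \frac{1}{270} + 5184 \cdot \frac{1}{1510}\right) = 17056 - \left(- \frac{67}{15} + \frac{2592}{755}\right) = 17056 - - \frac{2341}{2265} = 17056 + \frac{2341}{2265} = \frac{38634181}{2265} \approx 17057.0$)
$\left(31890 - 46607\right) \left(11001 + C\right) = \left(31890 - 46607\right) \left(11001 + \frac{38634181}{2265}\right) = \left(-14717\right) \frac{63551446}{2265} = - \frac{935286630782}{2265}$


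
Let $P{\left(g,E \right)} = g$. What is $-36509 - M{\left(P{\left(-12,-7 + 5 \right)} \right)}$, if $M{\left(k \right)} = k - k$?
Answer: $-36509$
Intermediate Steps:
$M{\left(k \right)} = 0$
$-36509 - M{\left(P{\left(-12,-7 + 5 \right)} \right)} = -36509 - 0 = -36509 + 0 = -36509$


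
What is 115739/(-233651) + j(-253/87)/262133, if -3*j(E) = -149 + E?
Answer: -7915394014291/15985633409163 ≈ -0.49516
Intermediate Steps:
j(E) = 149/3 - E/3 (j(E) = -(-149 + E)/3 = 149/3 - E/3)
115739/(-233651) + j(-253/87)/262133 = 115739/(-233651) + (149/3 - (-253)/(3*87))/262133 = 115739*(-1/233651) + (149/3 - (-253)/(3*87))*(1/262133) = -115739/233651 + (149/3 - ⅓*(-253/87))*(1/262133) = -115739/233651 + (149/3 + 253/261)*(1/262133) = -115739/233651 + (13216/261)*(1/262133) = -115739/233651 + 13216/68416713 = -7915394014291/15985633409163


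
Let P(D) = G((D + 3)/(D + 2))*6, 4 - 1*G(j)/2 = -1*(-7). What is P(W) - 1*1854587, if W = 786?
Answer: -1854623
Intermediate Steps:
G(j) = -6 (G(j) = 8 - (-2)*(-7) = 8 - 2*7 = 8 - 14 = -6)
P(D) = -36 (P(D) = -6*6 = -36)
P(W) - 1*1854587 = -36 - 1*1854587 = -36 - 1854587 = -1854623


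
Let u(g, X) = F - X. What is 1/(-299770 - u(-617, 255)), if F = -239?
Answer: -1/299276 ≈ -3.3414e-6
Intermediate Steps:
u(g, X) = -239 - X
1/(-299770 - u(-617, 255)) = 1/(-299770 - (-239 - 1*255)) = 1/(-299770 - (-239 - 255)) = 1/(-299770 - 1*(-494)) = 1/(-299770 + 494) = 1/(-299276) = -1/299276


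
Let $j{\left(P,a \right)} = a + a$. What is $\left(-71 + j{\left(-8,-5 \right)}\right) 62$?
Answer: $-5022$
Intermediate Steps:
$j{\left(P,a \right)} = 2 a$
$\left(-71 + j{\left(-8,-5 \right)}\right) 62 = \left(-71 + 2 \left(-5\right)\right) 62 = \left(-71 - 10\right) 62 = \left(-81\right) 62 = -5022$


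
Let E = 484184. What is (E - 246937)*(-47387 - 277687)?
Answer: -77122831278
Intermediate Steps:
(E - 246937)*(-47387 - 277687) = (484184 - 246937)*(-47387 - 277687) = 237247*(-325074) = -77122831278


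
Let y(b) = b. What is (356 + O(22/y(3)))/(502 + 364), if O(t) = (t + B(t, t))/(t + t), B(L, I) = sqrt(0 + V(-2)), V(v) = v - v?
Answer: 713/1732 ≈ 0.41166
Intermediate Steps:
V(v) = 0
B(L, I) = 0 (B(L, I) = sqrt(0 + 0) = sqrt(0) = 0)
O(t) = 1/2 (O(t) = (t + 0)/(t + t) = t/((2*t)) = t*(1/(2*t)) = 1/2)
(356 + O(22/y(3)))/(502 + 364) = (356 + 1/2)/(502 + 364) = (713/2)/866 = (713/2)*(1/866) = 713/1732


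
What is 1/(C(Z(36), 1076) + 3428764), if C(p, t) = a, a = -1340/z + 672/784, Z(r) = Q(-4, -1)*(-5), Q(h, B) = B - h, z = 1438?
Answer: 5033/17256968836 ≈ 2.9165e-7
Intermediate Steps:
Z(r) = -15 (Z(r) = (-1 - 1*(-4))*(-5) = (-1 + 4)*(-5) = 3*(-5) = -15)
a = -376/5033 (a = -1340/1438 + 672/784 = -1340*1/1438 + 672*(1/784) = -670/719 + 6/7 = -376/5033 ≈ -0.074707)
C(p, t) = -376/5033
1/(C(Z(36), 1076) + 3428764) = 1/(-376/5033 + 3428764) = 1/(17256968836/5033) = 5033/17256968836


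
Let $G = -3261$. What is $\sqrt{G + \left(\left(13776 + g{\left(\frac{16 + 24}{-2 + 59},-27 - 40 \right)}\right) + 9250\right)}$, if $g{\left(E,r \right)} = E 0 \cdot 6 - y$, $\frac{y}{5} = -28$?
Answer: $\sqrt{19905} \approx 141.08$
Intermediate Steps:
$y = -140$ ($y = 5 \left(-28\right) = -140$)
$g{\left(E,r \right)} = 140$ ($g{\left(E,r \right)} = E 0 \cdot 6 - -140 = 0 \cdot 6 + 140 = 0 + 140 = 140$)
$\sqrt{G + \left(\left(13776 + g{\left(\frac{16 + 24}{-2 + 59},-27 - 40 \right)}\right) + 9250\right)} = \sqrt{-3261 + \left(\left(13776 + 140\right) + 9250\right)} = \sqrt{-3261 + \left(13916 + 9250\right)} = \sqrt{-3261 + 23166} = \sqrt{19905}$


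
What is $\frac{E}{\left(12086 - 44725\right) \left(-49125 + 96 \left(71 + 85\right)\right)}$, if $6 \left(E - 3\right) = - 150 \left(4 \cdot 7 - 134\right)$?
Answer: $\frac{2653}{1114589211} \approx 2.3802 \cdot 10^{-6}$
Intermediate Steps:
$E = 2653$ ($E = 3 + \frac{\left(-150\right) \left(4 \cdot 7 - 134\right)}{6} = 3 + \frac{\left(-150\right) \left(28 - 134\right)}{6} = 3 + \frac{\left(-150\right) \left(-106\right)}{6} = 3 + \frac{1}{6} \cdot 15900 = 3 + 2650 = 2653$)
$\frac{E}{\left(12086 - 44725\right) \left(-49125 + 96 \left(71 + 85\right)\right)} = \frac{2653}{\left(12086 - 44725\right) \left(-49125 + 96 \left(71 + 85\right)\right)} = \frac{2653}{\left(-32639\right) \left(-49125 + 96 \cdot 156\right)} = \frac{2653}{\left(-32639\right) \left(-49125 + 14976\right)} = \frac{2653}{\left(-32639\right) \left(-34149\right)} = \frac{2653}{1114589211}$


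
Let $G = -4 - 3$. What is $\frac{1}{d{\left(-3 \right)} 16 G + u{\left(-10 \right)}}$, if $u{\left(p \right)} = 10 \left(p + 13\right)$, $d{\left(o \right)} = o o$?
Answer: $- \frac{1}{978} \approx -0.0010225$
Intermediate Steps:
$G = -7$ ($G = -4 - 3 = -7$)
$d{\left(o \right)} = o^{2}$
$u{\left(p \right)} = 130 + 10 p$ ($u{\left(p \right)} = 10 \left(13 + p\right) = 130 + 10 p$)
$\frac{1}{d{\left(-3 \right)} 16 G + u{\left(-10 \right)}} = \frac{1}{\left(-3\right)^{2} \cdot 16 \left(-7\right) + \left(130 + 10 \left(-10\right)\right)} = \frac{1}{9 \left(-112\right) + \left(130 - 100\right)} = \frac{1}{-1008 + 30} = \frac{1}{-978} = - \frac{1}{978}$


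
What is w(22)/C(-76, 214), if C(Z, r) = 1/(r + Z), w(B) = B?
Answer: 3036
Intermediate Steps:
C(Z, r) = 1/(Z + r)
w(22)/C(-76, 214) = 22/(1/(-76 + 214)) = 22/(1/138) = 22*138 = 3036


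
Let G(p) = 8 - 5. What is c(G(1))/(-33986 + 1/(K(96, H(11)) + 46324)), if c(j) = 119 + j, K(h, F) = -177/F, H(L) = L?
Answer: -62145214/17312026571 ≈ -0.0035897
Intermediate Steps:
G(p) = 3
c(G(1))/(-33986 + 1/(K(96, H(11)) + 46324)) = (119 + 3)/(-33986 + 1/(-177/11 + 46324)) = 122/(-33986 + 1/(-177*1/11 + 46324)) = 122/(-33986 + 1/(-177/11 + 46324)) = 122/(-33986 + 1/(509387/11)) = 122/(-33986 + 11/509387) = 122/(-17312026571/509387) = 122*(-509387/17312026571) = -62145214/17312026571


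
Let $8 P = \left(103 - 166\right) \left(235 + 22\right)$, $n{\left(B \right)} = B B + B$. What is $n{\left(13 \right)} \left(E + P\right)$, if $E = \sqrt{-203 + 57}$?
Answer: $- \frac{1473381}{4} + 182 i \sqrt{146} \approx -3.6835 \cdot 10^{5} + 2199.1 i$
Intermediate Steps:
$n{\left(B \right)} = B + B^{2}$ ($n{\left(B \right)} = B^{2} + B = B + B^{2}$)
$E = i \sqrt{146}$ ($E = \sqrt{-146} = i \sqrt{146} \approx 12.083 i$)
$P = - \frac{16191}{8}$ ($P = \frac{\left(103 - 166\right) \left(235 + 22\right)}{8} = \frac{\left(-63\right) 257}{8} = \frac{1}{8} \left(-16191\right) = - \frac{16191}{8} \approx -2023.9$)
$n{\left(13 \right)} \left(E + P\right) = 13 \left(1 + 13\right) \left(i \sqrt{146} - \frac{16191}{8}\right) = 13 \cdot 14 \left(- \frac{16191}{8} + i \sqrt{146}\right) = 182 \left(- \frac{16191}{8} + i \sqrt{146}\right) = - \frac{1473381}{4} + 182 i \sqrt{146}$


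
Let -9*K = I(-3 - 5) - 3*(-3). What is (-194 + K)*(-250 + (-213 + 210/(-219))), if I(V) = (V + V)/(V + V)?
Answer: 59473964/657 ≈ 90524.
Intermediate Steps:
I(V) = 1 (I(V) = (2*V)/((2*V)) = (2*V)*(1/(2*V)) = 1)
K = -10/9 (K = -(1 - 3*(-3))/9 = -(1 + 9)/9 = -1/9*10 = -10/9 ≈ -1.1111)
(-194 + K)*(-250 + (-213 + 210/(-219))) = (-194 - 10/9)*(-250 + (-213 + 210/(-219))) = -1756*(-250 + (-213 + 210*(-1/219)))/9 = -1756*(-250 + (-213 - 70/73))/9 = -1756*(-250 - 15619/73)/9 = -1756/9*(-33869/73) = 59473964/657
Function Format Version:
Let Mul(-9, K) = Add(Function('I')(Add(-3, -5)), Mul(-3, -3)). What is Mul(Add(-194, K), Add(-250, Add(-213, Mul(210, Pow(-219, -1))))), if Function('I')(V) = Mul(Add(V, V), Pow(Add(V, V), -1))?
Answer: Rational(59473964, 657) ≈ 90524.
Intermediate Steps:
Function('I')(V) = 1 (Function('I')(V) = Mul(Mul(2, V), Pow(Mul(2, V), -1)) = Mul(Mul(2, V), Mul(Rational(1, 2), Pow(V, -1))) = 1)
K = Rational(-10, 9) (K = Mul(Rational(-1, 9), Add(1, Mul(-3, -3))) = Mul(Rational(-1, 9), Add(1, 9)) = Mul(Rational(-1, 9), 10) = Rational(-10, 9) ≈ -1.1111)
Mul(Add(-194, K), Add(-250, Add(-213, Mul(210, Pow(-219, -1))))) = Mul(Add(-194, Rational(-10, 9)), Add(-250, Add(-213, Mul(210, Pow(-219, -1))))) = Mul(Rational(-1756, 9), Add(-250, Add(-213, Mul(210, Rational(-1, 219))))) = Mul(Rational(-1756, 9), Add(-250, Add(-213, Rational(-70, 73)))) = Mul(Rational(-1756, 9), Add(-250, Rational(-15619, 73))) = Mul(Rational(-1756, 9), Rational(-33869, 73)) = Rational(59473964, 657)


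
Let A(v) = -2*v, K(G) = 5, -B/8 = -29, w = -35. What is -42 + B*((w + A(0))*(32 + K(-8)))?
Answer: -300482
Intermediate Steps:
B = 232 (B = -8*(-29) = 232)
-42 + B*((w + A(0))*(32 + K(-8))) = -42 + 232*((-35 - 2*0)*(32 + 5)) = -42 + 232*((-35 + 0)*37) = -42 + 232*(-35*37) = -42 + 232*(-1295) = -42 - 300440 = -300482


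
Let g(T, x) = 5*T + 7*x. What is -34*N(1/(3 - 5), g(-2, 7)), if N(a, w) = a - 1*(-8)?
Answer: -255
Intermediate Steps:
N(a, w) = 8 + a (N(a, w) = a + 8 = 8 + a)
-34*N(1/(3 - 5), g(-2, 7)) = -34*(8 + 1/(3 - 5)) = -34*(8 + 1/(-2)) = -34*(8 - ½) = -34*15/2 = -255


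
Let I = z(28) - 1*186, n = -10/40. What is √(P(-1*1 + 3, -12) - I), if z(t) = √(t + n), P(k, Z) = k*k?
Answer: √(760 - 2*√111)/2 ≈ 13.592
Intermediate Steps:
n = -¼ (n = -10*1/40 = -¼ ≈ -0.25000)
P(k, Z) = k²
z(t) = √(-¼ + t) (z(t) = √(t - ¼) = √(-¼ + t))
I = -186 + √111/2 (I = √(-1 + 4*28)/2 - 1*186 = √(-1 + 112)/2 - 186 = √111/2 - 186 = -186 + √111/2 ≈ -180.73)
√(P(-1*1 + 3, -12) - I) = √((-1*1 + 3)² - (-186 + √111/2)) = √((-1 + 3)² + (186 - √111/2)) = √(2² + (186 - √111/2)) = √(4 + (186 - √111/2)) = √(190 - √111/2)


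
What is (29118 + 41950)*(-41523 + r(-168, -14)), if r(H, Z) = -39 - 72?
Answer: -2958845112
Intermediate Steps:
r(H, Z) = -111
(29118 + 41950)*(-41523 + r(-168, -14)) = (29118 + 41950)*(-41523 - 111) = 71068*(-41634) = -2958845112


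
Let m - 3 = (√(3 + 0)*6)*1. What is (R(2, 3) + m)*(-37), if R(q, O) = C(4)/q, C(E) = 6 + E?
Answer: -296 - 222*√3 ≈ -680.52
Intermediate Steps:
R(q, O) = 10/q (R(q, O) = (6 + 4)/q = 10/q)
m = 3 + 6*√3 (m = 3 + (√(3 + 0)*6)*1 = 3 + (√3*6)*1 = 3 + (6*√3)*1 = 3 + 6*√3 ≈ 13.392)
(R(2, 3) + m)*(-37) = (10/2 + (3 + 6*√3))*(-37) = (10*(½) + (3 + 6*√3))*(-37) = (5 + (3 + 6*√3))*(-37) = (8 + 6*√3)*(-37) = -296 - 222*√3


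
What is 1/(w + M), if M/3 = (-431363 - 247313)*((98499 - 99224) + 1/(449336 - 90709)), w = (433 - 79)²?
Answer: 358627/529421534493204 ≈ 6.7739e-10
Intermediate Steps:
w = 125316 (w = 354² = 125316)
M = 529376592792072/358627 (M = 3*((-431363 - 247313)*((98499 - 99224) + 1/(449336 - 90709))) = 3*(-678676*(-725 + 1/358627)) = 3*(-678676*(-260004574/358627)) = 3*(176458864264024/358627) = 529376592792072/358627 ≈ 1.4761e+9)
1/(w + M) = 1/(125316 + 529376592792072/358627) = 1/(529421534493204/358627) = 358627/529421534493204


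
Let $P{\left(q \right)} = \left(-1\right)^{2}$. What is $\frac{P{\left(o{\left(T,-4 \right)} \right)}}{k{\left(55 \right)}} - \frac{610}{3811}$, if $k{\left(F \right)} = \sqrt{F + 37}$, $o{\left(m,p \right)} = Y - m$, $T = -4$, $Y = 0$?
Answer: $- \frac{610}{3811} + \frac{\sqrt{23}}{46} \approx -0.055806$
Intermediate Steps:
$o{\left(m,p \right)} = - m$ ($o{\left(m,p \right)} = 0 - m = - m$)
$P{\left(q \right)} = 1$
$k{\left(F \right)} = \sqrt{37 + F}$
$\frac{P{\left(o{\left(T,-4 \right)} \right)}}{k{\left(55 \right)}} - \frac{610}{3811} = 1 \frac{1}{\sqrt{37 + 55}} - \frac{610}{3811} = 1 \frac{1}{\sqrt{92}} - \frac{610}{3811} = 1 \frac{1}{2 \sqrt{23}} - \frac{610}{3811} = 1 \frac{\sqrt{23}}{46} - \frac{610}{3811} = \frac{\sqrt{23}}{46} - \frac{610}{3811} = - \frac{610}{3811} + \frac{\sqrt{23}}{46}$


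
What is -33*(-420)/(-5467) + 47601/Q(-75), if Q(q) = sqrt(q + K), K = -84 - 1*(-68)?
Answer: -180/71 - 47601*I*sqrt(91)/91 ≈ -2.5352 - 4989.9*I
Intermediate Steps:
K = -16 (K = -84 + 68 = -16)
Q(q) = sqrt(-16 + q) (Q(q) = sqrt(q - 16) = sqrt(-16 + q))
-33*(-420)/(-5467) + 47601/Q(-75) = -33*(-420)/(-5467) + 47601/(sqrt(-16 - 75)) = 13860*(-1/5467) + 47601/(sqrt(-91)) = -180/71 + 47601/((I*sqrt(91))) = -180/71 + 47601*(-I*sqrt(91)/91) = -180/71 - 47601*I*sqrt(91)/91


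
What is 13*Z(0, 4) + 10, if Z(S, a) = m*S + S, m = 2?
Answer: 10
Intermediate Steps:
Z(S, a) = 3*S (Z(S, a) = 2*S + S = 3*S)
13*Z(0, 4) + 10 = 13*(3*0) + 10 = 13*0 + 10 = 0 + 10 = 10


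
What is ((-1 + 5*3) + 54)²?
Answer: 4624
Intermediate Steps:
((-1 + 5*3) + 54)² = ((-1 + 15) + 54)² = (14 + 54)² = 68² = 4624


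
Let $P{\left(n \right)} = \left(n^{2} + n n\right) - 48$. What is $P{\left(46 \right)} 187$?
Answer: $782408$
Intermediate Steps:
$P{\left(n \right)} = -48 + 2 n^{2}$ ($P{\left(n \right)} = \left(n^{2} + n^{2}\right) - 48 = 2 n^{2} - 48 = -48 + 2 n^{2}$)
$P{\left(46 \right)} 187 = \left(-48 + 2 \cdot 46^{2}\right) 187 = \left(-48 + 2 \cdot 2116\right) 187 = \left(-48 + 4232\right) 187 = 4184 \cdot 187 = 782408$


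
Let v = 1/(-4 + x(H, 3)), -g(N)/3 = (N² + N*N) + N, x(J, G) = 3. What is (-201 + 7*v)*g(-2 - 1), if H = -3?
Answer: 9360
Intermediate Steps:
g(N) = -6*N² - 3*N (g(N) = -3*((N² + N*N) + N) = -3*((N² + N²) + N) = -3*(2*N² + N) = -3*(N + 2*N²) = -6*N² - 3*N)
v = -1 (v = 1/(-4 + 3) = 1/(-1) = -1)
(-201 + 7*v)*g(-2 - 1) = (-201 + 7*(-1))*(-3*(-2 - 1)*(1 + 2*(-2 - 1))) = (-201 - 7)*(-3*(-3)*(1 + 2*(-3))) = -(-624)*(-3)*(1 - 6) = -(-624)*(-3)*(-5) = -208*(-45) = 9360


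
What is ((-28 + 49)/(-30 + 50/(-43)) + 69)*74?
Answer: 3387609/670 ≈ 5056.1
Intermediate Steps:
((-28 + 49)/(-30 + 50/(-43)) + 69)*74 = (21/(-30 + 50*(-1/43)) + 69)*74 = (21/(-30 - 50/43) + 69)*74 = (21/(-1340/43) + 69)*74 = (21*(-43/1340) + 69)*74 = (-903/1340 + 69)*74 = (91557/1340)*74 = 3387609/670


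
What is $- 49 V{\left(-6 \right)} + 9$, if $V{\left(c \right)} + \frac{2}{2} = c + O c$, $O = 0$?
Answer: $352$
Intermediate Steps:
$V{\left(c \right)} = -1 + c$ ($V{\left(c \right)} = -1 + \left(c + 0 c\right) = -1 + \left(c + 0\right) = -1 + c$)
$- 49 V{\left(-6 \right)} + 9 = - 49 \left(-1 - 6\right) + 9 = \left(-49\right) \left(-7\right) + 9 = 343 + 9 = 352$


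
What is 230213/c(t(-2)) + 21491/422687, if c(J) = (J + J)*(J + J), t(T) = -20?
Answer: 97342427931/676299200 ≈ 143.93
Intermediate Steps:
c(J) = 4*J² (c(J) = (2*J)*(2*J) = 4*J²)
230213/c(t(-2)) + 21491/422687 = 230213/((4*(-20)²)) + 21491/422687 = 230213/((4*400)) + 21491*(1/422687) = 230213/1600 + 21491/422687 = 97342427931/676299200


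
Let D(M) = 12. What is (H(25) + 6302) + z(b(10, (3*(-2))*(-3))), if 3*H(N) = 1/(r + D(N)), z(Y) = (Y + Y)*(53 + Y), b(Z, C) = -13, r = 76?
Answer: 1389169/264 ≈ 5262.0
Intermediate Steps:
z(Y) = 2*Y*(53 + Y) (z(Y) = (2*Y)*(53 + Y) = 2*Y*(53 + Y))
H(N) = 1/264 (H(N) = 1/(3*(76 + 12)) = (⅓)/88 = (⅓)*(1/88) = 1/264)
(H(25) + 6302) + z(b(10, (3*(-2))*(-3))) = (1/264 + 6302) + 2*(-13)*(53 - 13) = 1663729/264 + 2*(-13)*40 = 1663729/264 - 1040 = 1389169/264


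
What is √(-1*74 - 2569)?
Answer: I*√2643 ≈ 51.41*I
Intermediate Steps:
√(-1*74 - 2569) = √(-74 - 2569) = √(-2643) = I*√2643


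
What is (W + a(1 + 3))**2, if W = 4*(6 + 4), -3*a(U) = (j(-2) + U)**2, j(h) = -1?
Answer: 1369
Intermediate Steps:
a(U) = -(-1 + U)**2/3
W = 40 (W = 4*10 = 40)
(W + a(1 + 3))**2 = (40 - (-1 + (1 + 3))**2/3)**2 = (40 - (-1 + 4)**2/3)**2 = (40 - 1/3*3**2)**2 = (40 - 1/3*9)**2 = (40 - 3)**2 = 37**2 = 1369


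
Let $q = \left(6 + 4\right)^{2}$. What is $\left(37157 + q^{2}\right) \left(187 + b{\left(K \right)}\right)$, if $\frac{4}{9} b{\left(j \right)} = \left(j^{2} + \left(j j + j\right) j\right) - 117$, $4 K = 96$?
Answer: $\frac{6341626203}{4} \approx 1.5854 \cdot 10^{9}$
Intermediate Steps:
$K = 24$ ($K = \frac{1}{4} \cdot 96 = 24$)
$q = 100$ ($q = 10^{2} = 100$)
$b{\left(j \right)} = - \frac{1053}{4} + \frac{9 j^{2}}{4} + \frac{9 j \left(j + j^{2}\right)}{4}$ ($b{\left(j \right)} = \frac{9 \left(\left(j^{2} + \left(j j + j\right) j\right) - 117\right)}{4} = \frac{9 \left(\left(j^{2} + \left(j^{2} + j\right) j\right) - 117\right)}{4} = \frac{9 \left(\left(j^{2} + \left(j + j^{2}\right) j\right) - 117\right)}{4} = \frac{9 \left(\left(j^{2} + j \left(j + j^{2}\right)\right) - 117\right)}{4} = \frac{9 \left(-117 + j^{2} + j \left(j + j^{2}\right)\right)}{4} = - \frac{1053}{4} + \frac{9 j^{2}}{4} + \frac{9 j \left(j + j^{2}\right)}{4}$)
$\left(37157 + q^{2}\right) \left(187 + b{\left(K \right)}\right) = \left(37157 + 100^{2}\right) \left(187 + \left(- \frac{1053}{4} + \frac{9 \cdot 24^{2}}{2} + \frac{9 \cdot 24^{3}}{4}\right)\right) = \left(37157 + 10000\right) \left(187 + \left(- \frac{1053}{4} + \frac{9}{2} \cdot 576 + \frac{9}{4} \cdot 13824\right)\right) = 47157 \left(187 + \left(- \frac{1053}{4} + 2592 + 31104\right)\right) = 47157 \left(187 + \frac{133731}{4}\right) = 47157 \cdot \frac{134479}{4} = \frac{6341626203}{4}$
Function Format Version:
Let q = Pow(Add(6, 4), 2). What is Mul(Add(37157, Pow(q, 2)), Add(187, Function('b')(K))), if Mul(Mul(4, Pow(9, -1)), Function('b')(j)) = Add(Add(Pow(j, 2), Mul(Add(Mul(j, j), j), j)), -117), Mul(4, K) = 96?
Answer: Rational(6341626203, 4) ≈ 1.5854e+9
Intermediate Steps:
K = 24 (K = Mul(Rational(1, 4), 96) = 24)
q = 100 (q = Pow(10, 2) = 100)
Function('b')(j) = Add(Rational(-1053, 4), Mul(Rational(9, 4), Pow(j, 2)), Mul(Rational(9, 4), j, Add(j, Pow(j, 2)))) (Function('b')(j) = Mul(Rational(9, 4), Add(Add(Pow(j, 2), Mul(Add(Mul(j, j), j), j)), -117)) = Mul(Rational(9, 4), Add(Add(Pow(j, 2), Mul(Add(Pow(j, 2), j), j)), -117)) = Mul(Rational(9, 4), Add(Add(Pow(j, 2), Mul(Add(j, Pow(j, 2)), j)), -117)) = Mul(Rational(9, 4), Add(Add(Pow(j, 2), Mul(j, Add(j, Pow(j, 2)))), -117)) = Mul(Rational(9, 4), Add(-117, Pow(j, 2), Mul(j, Add(j, Pow(j, 2))))) = Add(Rational(-1053, 4), Mul(Rational(9, 4), Pow(j, 2)), Mul(Rational(9, 4), j, Add(j, Pow(j, 2)))))
Mul(Add(37157, Pow(q, 2)), Add(187, Function('b')(K))) = Mul(Add(37157, Pow(100, 2)), Add(187, Add(Rational(-1053, 4), Mul(Rational(9, 2), Pow(24, 2)), Mul(Rational(9, 4), Pow(24, 3))))) = Mul(Add(37157, 10000), Add(187, Add(Rational(-1053, 4), Mul(Rational(9, 2), 576), Mul(Rational(9, 4), 13824)))) = Mul(47157, Add(187, Add(Rational(-1053, 4), 2592, 31104))) = Mul(47157, Add(187, Rational(133731, 4))) = Mul(47157, Rational(134479, 4)) = Rational(6341626203, 4)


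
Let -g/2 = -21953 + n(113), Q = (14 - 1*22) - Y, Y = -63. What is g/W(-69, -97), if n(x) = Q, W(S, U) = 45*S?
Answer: -43796/3105 ≈ -14.105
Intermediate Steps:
Q = 55 (Q = (14 - 1*22) - 1*(-63) = (14 - 22) + 63 = -8 + 63 = 55)
n(x) = 55
g = 43796 (g = -2*(-21953 + 55) = -2*(-21898) = 43796)
g/W(-69, -97) = 43796/((45*(-69))) = 43796/(-3105) = 43796*(-1/3105) = -43796/3105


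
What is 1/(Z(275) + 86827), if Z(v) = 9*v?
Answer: 1/89302 ≈ 1.1198e-5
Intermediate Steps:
1/(Z(275) + 86827) = 1/(9*275 + 86827) = 1/(2475 + 86827) = 1/89302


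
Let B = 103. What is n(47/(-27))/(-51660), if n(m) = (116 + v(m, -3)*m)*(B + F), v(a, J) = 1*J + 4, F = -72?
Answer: -19127/278964 ≈ -0.068564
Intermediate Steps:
v(a, J) = 4 + J (v(a, J) = J + 4 = 4 + J)
n(m) = 3596 + 31*m (n(m) = (116 + (4 - 3)*m)*(103 - 72) = (116 + 1*m)*31 = (116 + m)*31 = 3596 + 31*m)
n(47/(-27))/(-51660) = (3596 + 31*(47/(-27)))/(-51660) = (3596 + 31*(47*(-1/27)))*(-1/51660) = (3596 + 31*(-47/27))*(-1/51660) = (3596 - 1457/27)*(-1/51660) = (95635/27)*(-1/51660) = -19127/278964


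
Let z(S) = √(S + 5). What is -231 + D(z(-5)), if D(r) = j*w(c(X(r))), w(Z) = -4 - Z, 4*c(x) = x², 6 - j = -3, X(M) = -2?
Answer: -276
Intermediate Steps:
j = 9 (j = 6 - 1*(-3) = 6 + 3 = 9)
c(x) = x²/4
z(S) = √(5 + S)
D(r) = -45 (D(r) = 9*(-4 - (-2)²/4) = 9*(-4 - 4/4) = 9*(-4 - 1*1) = 9*(-4 - 1) = 9*(-5) = -45)
-231 + D(z(-5)) = -231 - 45 = -276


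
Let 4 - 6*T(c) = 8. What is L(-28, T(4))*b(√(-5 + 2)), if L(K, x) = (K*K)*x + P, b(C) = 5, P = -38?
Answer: -8410/3 ≈ -2803.3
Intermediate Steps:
T(c) = -⅔ (T(c) = ⅔ - ⅙*8 = ⅔ - 4/3 = -⅔)
L(K, x) = -38 + x*K² (L(K, x) = (K*K)*x - 38 = K²*x - 38 = x*K² - 38 = -38 + x*K²)
L(-28, T(4))*b(√(-5 + 2)) = (-38 - ⅔*(-28)²)*5 = (-38 - ⅔*784)*5 = (-38 - 1568/3)*5 = -1682/3*5 = -8410/3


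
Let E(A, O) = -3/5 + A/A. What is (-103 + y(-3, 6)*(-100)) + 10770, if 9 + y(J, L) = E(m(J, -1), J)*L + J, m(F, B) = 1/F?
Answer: 11627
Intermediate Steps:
E(A, O) = ⅖ (E(A, O) = -3*⅕ + 1 = -⅗ + 1 = ⅖)
y(J, L) = -9 + J + 2*L/5 (y(J, L) = -9 + (2*L/5 + J) = -9 + (J + 2*L/5) = -9 + J + 2*L/5)
(-103 + y(-3, 6)*(-100)) + 10770 = (-103 + (-9 - 3 + (⅖)*6)*(-100)) + 10770 = (-103 + (-9 - 3 + 12/5)*(-100)) + 10770 = (-103 - 48/5*(-100)) + 10770 = (-103 + 960) + 10770 = 857 + 10770 = 11627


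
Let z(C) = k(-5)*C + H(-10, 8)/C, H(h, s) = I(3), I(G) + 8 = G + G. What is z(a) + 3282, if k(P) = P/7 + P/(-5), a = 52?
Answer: 600021/182 ≈ 3296.8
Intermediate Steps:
I(G) = -8 + 2*G (I(G) = -8 + (G + G) = -8 + 2*G)
H(h, s) = -2 (H(h, s) = -8 + 2*3 = -8 + 6 = -2)
k(P) = -2*P/35 (k(P) = P*(⅐) + P*(-⅕) = P/7 - P/5 = -2*P/35)
z(C) = -2/C + 2*C/7 (z(C) = (-2/35*(-5))*C - 2/C = 2*C/7 - 2/C = -2/C + 2*C/7)
z(a) + 3282 = (-2/52 + (2/7)*52) + 3282 = (-2*1/52 + 104/7) + 3282 = (-1/26 + 104/7) + 3282 = 2697/182 + 3282 = 600021/182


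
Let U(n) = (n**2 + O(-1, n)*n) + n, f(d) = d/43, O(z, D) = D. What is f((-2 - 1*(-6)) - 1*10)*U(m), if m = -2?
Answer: -36/43 ≈ -0.83721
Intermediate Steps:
f(d) = d/43 (f(d) = d*(1/43) = d/43)
U(n) = n + 2*n**2 (U(n) = (n**2 + n*n) + n = (n**2 + n**2) + n = 2*n**2 + n = n + 2*n**2)
f((-2 - 1*(-6)) - 1*10)*U(m) = (((-2 - 1*(-6)) - 1*10)/43)*(-2*(1 + 2*(-2))) = (((-2 + 6) - 10)/43)*(-2*(1 - 4)) = ((4 - 10)/43)*(-2*(-3)) = ((1/43)*(-6))*6 = -6/43*6 = -36/43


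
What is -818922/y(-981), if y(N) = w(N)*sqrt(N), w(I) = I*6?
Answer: -136487*I*sqrt(109)/320787 ≈ -4.4421*I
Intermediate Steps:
w(I) = 6*I
y(N) = 6*N**(3/2) (y(N) = (6*N)*sqrt(N) = 6*N**(3/2))
-818922/y(-981) = -818922*I*sqrt(109)/1924722 = -136487*I*sqrt(109)/320787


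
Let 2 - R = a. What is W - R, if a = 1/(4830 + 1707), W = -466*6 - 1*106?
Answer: -18983447/6537 ≈ -2904.0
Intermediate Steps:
W = -2902 (W = -2796 - 106 = -2902)
a = 1/6537 ≈ 0.00015298
R = 13073/6537 (R = 2 - 1*1/6537 = 2 - 1/6537 = 13073/6537 ≈ 1.9998)
W - R = -2902 - 1*13073/6537 = -2902 - 13073/6537 = -18983447/6537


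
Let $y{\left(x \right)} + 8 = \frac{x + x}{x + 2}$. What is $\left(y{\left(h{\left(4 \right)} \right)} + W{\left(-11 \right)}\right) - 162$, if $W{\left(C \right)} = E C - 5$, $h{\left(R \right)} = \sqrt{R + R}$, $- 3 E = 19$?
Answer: $- \frac{304}{3} - 2 \sqrt{2} \approx -104.16$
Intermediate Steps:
$E = - \frac{19}{3}$ ($E = \left(- \frac{1}{3}\right) 19 = - \frac{19}{3} \approx -6.3333$)
$h{\left(R \right)} = \sqrt{2} \sqrt{R}$ ($h{\left(R \right)} = \sqrt{2 R} = \sqrt{2} \sqrt{R}$)
$W{\left(C \right)} = -5 - \frac{19 C}{3}$ ($W{\left(C \right)} = - \frac{19 C}{3} - 5 = -5 - \frac{19 C}{3}$)
$y{\left(x \right)} = -8 + \frac{2 x}{2 + x}$ ($y{\left(x \right)} = -8 + \frac{x + x}{x + 2} = -8 + \frac{2 x}{2 + x}$)
$\left(y{\left(h{\left(4 \right)} \right)} + W{\left(-11 \right)}\right) - 162 = \left(\frac{2 \left(-8 - 3 \sqrt{2} \sqrt{4}\right)}{2 + \sqrt{2} \sqrt{4}} - - \frac{194}{3}\right) - 162 = \left(\frac{2 \left(-8 - 3 \sqrt{2} \cdot 2\right)}{2 + \sqrt{2} \cdot 2} + \left(-5 + \frac{209}{3}\right)\right) - 162 = \left(\frac{2 \left(-8 - 3 \cdot 2 \sqrt{2}\right)}{2 + 2 \sqrt{2}} + \frac{194}{3}\right) - 162 = \left(\frac{2 \left(-8 - 6 \sqrt{2}\right)}{2 + 2 \sqrt{2}} + \frac{194}{3}\right) - 162 = \left(\frac{194}{3} + \frac{2 \left(-8 - 6 \sqrt{2}\right)}{2 + 2 \sqrt{2}}\right) - 162 = - \frac{292}{3} + \frac{2 \left(-8 - 6 \sqrt{2}\right)}{2 + 2 \sqrt{2}}$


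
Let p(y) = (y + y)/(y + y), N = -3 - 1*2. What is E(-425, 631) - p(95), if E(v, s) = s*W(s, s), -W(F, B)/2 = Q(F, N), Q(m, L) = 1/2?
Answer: -632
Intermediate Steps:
N = -5 (N = -3 - 2 = -5)
Q(m, L) = ½
W(F, B) = -1 (W(F, B) = -2*½ = -1)
p(y) = 1 (p(y) = (2*y)/((2*y)) = (2*y)*(1/(2*y)) = 1)
E(v, s) = -s (E(v, s) = s*(-1) = -s)
E(-425, 631) - p(95) = -1*631 - 1*1 = -631 - 1 = -632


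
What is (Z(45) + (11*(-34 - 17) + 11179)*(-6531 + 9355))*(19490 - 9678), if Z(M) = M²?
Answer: 294234965684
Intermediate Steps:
(Z(45) + (11*(-34 - 17) + 11179)*(-6531 + 9355))*(19490 - 9678) = (45² + (11*(-34 - 17) + 11179)*(-6531 + 9355))*(19490 - 9678) = (2025 + (11*(-51) + 11179)*2824)*9812 = (2025 + (-561 + 11179)*2824)*9812 = (2025 + 10618*2824)*9812 = (2025 + 29985232)*9812 = 29987257*9812 = 294234965684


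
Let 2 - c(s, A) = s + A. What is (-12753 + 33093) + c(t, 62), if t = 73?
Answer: 20207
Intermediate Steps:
c(s, A) = 2 - A - s (c(s, A) = 2 - (s + A) = 2 - (A + s) = 2 + (-A - s) = 2 - A - s)
(-12753 + 33093) + c(t, 62) = (-12753 + 33093) + (2 - 1*62 - 1*73) = 20340 + (2 - 62 - 73) = 20340 - 133 = 20207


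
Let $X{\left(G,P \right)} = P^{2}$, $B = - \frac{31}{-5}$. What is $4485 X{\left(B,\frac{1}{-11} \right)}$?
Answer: $\frac{4485}{121} \approx 37.066$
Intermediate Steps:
$B = \frac{31}{5}$ ($B = \left(-31\right) \left(- \frac{1}{5}\right) = \frac{31}{5} \approx 6.2$)
$4485 X{\left(B,\frac{1}{-11} \right)} = 4485 \left(\frac{1}{-11}\right)^{2} = 4485 \left(- \frac{1}{11}\right)^{2} = 4485 \cdot \frac{1}{121} = \frac{4485}{121}$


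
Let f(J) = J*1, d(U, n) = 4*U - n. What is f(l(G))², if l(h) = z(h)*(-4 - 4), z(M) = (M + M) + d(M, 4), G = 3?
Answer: 12544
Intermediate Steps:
d(U, n) = -n + 4*U
z(M) = -4 + 6*M (z(M) = (M + M) + (-1*4 + 4*M) = 2*M + (-4 + 4*M) = -4 + 6*M)
l(h) = 32 - 48*h (l(h) = (-4 + 6*h)*(-4 - 4) = (-4 + 6*h)*(-8) = 32 - 48*h)
f(J) = J
f(l(G))² = (32 - 48*3)² = (32 - 144)² = (-112)² = 12544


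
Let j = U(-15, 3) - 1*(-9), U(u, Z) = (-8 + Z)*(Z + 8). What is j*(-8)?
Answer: 368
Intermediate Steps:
U(u, Z) = (-8 + Z)*(8 + Z)
j = -46 (j = (-64 + 3**2) - 1*(-9) = (-64 + 9) + 9 = -55 + 9 = -46)
j*(-8) = -46*(-8) = 368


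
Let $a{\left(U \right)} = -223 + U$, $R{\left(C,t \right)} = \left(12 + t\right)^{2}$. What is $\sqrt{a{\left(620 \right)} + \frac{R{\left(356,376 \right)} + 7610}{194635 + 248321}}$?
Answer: $\frac{\sqrt{2165706455106}}{73826} \approx 19.934$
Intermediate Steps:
$\sqrt{a{\left(620 \right)} + \frac{R{\left(356,376 \right)} + 7610}{194635 + 248321}} = \sqrt{\left(-223 + 620\right) + \frac{\left(12 + 376\right)^{2} + 7610}{194635 + 248321}} = \sqrt{397 + \frac{388^{2} + 7610}{442956}} = \sqrt{397 + \left(150544 + 7610\right) \frac{1}{442956}} = \sqrt{397 + 158154 \cdot \frac{1}{442956}} = \sqrt{397 + \frac{26359}{73826}} = \sqrt{\frac{29335281}{73826}} = \frac{\sqrt{2165706455106}}{73826}$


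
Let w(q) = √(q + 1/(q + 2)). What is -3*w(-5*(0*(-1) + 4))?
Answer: -19*I*√2/2 ≈ -13.435*I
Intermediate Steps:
w(q) = √(q + 1/(2 + q))
-3*w(-5*(0*(-1) + 4)) = -3*√(1 + (-5*(0*(-1) + 4))*(2 - 5*(0*(-1) + 4)))*(I/√(-2 + 5*(0*(-1) + 4))) = -3*√(1 + (-5*(0 + 4))*(2 - 5*(0 + 4)))*(I/√(-2 + 5*(0 + 4))) = -3*√(1 + (-5*4)*(2 - 5*4))*(I*√2/6) = -3*√(1 - 20*(2 - 20))*(I*√2/6) = -3*√(1 - 20*(-18))*(I*√2/6) = -3*I*√2*√(1 + 360)/6 = -3*19*I*√2/6 = -19*I*√2/2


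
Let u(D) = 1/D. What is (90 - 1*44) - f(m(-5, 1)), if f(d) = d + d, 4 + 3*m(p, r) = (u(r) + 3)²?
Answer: 38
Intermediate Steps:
u(D) = 1/D
m(p, r) = -4/3 + (3 + 1/r)²/3 (m(p, r) = -4/3 + (1/r + 3)²/3 = -4/3 + (3 + 1/r)²/3)
f(d) = 2*d
(90 - 1*44) - f(m(-5, 1)) = (90 - 1*44) - 2*(5/3 + 2/1 + (⅓)/1²) = (90 - 44) - 2*(5/3 + 2*1 + (⅓)*1) = 46 - 2*(5/3 + 2 + ⅓) = 46 - 2*4 = 46 - 1*8 = 46 - 8 = 38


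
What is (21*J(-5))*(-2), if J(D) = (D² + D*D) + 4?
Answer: -2268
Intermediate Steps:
J(D) = 4 + 2*D² (J(D) = (D² + D²) + 4 = 2*D² + 4 = 4 + 2*D²)
(21*J(-5))*(-2) = (21*(4 + 2*(-5)²))*(-2) = (21*(4 + 2*25))*(-2) = (21*(4 + 50))*(-2) = (21*54)*(-2) = 1134*(-2) = -2268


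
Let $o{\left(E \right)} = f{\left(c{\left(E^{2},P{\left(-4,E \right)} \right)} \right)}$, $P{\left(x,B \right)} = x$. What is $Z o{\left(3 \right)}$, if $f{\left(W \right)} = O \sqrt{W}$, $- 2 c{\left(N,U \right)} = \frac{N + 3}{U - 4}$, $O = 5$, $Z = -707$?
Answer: $- \frac{3535 \sqrt{3}}{2} \approx -3061.4$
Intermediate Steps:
$c{\left(N,U \right)} = - \frac{3 + N}{2 \left(-4 + U\right)}$ ($c{\left(N,U \right)} = - \frac{\left(N + 3\right) \frac{1}{U - 4}}{2} = - \frac{\left(3 + N\right) \frac{1}{-4 + U}}{2} = - \frac{\frac{1}{-4 + U} \left(3 + N\right)}{2} = - \frac{3 + N}{2 \left(-4 + U\right)}$)
$f{\left(W \right)} = 5 \sqrt{W}$
$o{\left(E \right)} = 5 \sqrt{\frac{3}{16} + \frac{E^{2}}{16}}$ ($o{\left(E \right)} = 5 \sqrt{\frac{-3 - E^{2}}{2 \left(-4 - 4\right)}} = 5 \sqrt{\frac{-3 - E^{2}}{2 \left(-8\right)}} = 5 \sqrt{\frac{1}{2} \left(- \frac{1}{8}\right) \left(-3 - E^{2}\right)} = 5 \sqrt{\frac{3}{16} + \frac{E^{2}}{16}}$)
$Z o{\left(3 \right)} = - 707 \frac{5 \sqrt{3 + 3^{2}}}{4} = - 707 \frac{5 \sqrt{3 + 9}}{4} = - 707 \frac{5 \sqrt{12}}{4} = - 707 \frac{5 \cdot 2 \sqrt{3}}{4} = - 707 \frac{5 \sqrt{3}}{2} = - \frac{3535 \sqrt{3}}{2}$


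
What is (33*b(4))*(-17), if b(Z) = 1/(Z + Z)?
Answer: -561/8 ≈ -70.125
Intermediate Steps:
b(Z) = 1/(2*Z)
(33*b(4))*(-17) = (33*((1/2)/4))*(-17) = (33*((1/2)*(1/4)))*(-17) = (33*(1/8))*(-17) = (33/8)*(-17) = -561/8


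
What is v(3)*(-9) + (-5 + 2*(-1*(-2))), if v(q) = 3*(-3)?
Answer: 80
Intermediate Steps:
v(q) = -9
v(3)*(-9) + (-5 + 2*(-1*(-2))) = -9*(-9) + (-5 + 2*(-1*(-2))) = 81 + (-5 + 2*2) = 81 + (-5 + 4) = 81 - 1 = 80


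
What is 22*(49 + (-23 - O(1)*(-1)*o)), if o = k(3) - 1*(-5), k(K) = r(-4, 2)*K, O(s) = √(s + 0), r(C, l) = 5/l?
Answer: 847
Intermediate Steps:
O(s) = √s
k(K) = 5*K/2 (k(K) = (5/2)*K = (5*(½))*K = 5*K/2)
o = 25/2 (o = (5/2)*3 - 1*(-5) = 15/2 + 5 = 25/2 ≈ 12.500)
22*(49 + (-23 - O(1)*(-1)*o)) = 22*(49 + (-23 - √1*(-1)*25/2)) = 22*(49 + (-23 - 1*(-1)*25/2)) = 22*(49 + (-23 - (-1)*25/2)) = 22*(49 + (-23 - 1*(-25/2))) = 22*(49 + (-23 + 25/2)) = 22*(49 - 21/2) = 22*(77/2) = 847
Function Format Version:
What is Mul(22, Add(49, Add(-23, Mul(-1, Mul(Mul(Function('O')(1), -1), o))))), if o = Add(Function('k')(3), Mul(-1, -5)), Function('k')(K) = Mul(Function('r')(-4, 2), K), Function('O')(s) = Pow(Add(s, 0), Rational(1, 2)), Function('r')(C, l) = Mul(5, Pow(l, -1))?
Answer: 847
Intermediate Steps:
Function('O')(s) = Pow(s, Rational(1, 2))
Function('k')(K) = Mul(Rational(5, 2), K) (Function('k')(K) = Mul(Mul(5, Pow(2, -1)), K) = Mul(Mul(5, Rational(1, 2)), K) = Mul(Rational(5, 2), K))
o = Rational(25, 2) (o = Add(Mul(Rational(5, 2), 3), Mul(-1, -5)) = Add(Rational(15, 2), 5) = Rational(25, 2) ≈ 12.500)
Mul(22, Add(49, Add(-23, Mul(-1, Mul(Mul(Function('O')(1), -1), o))))) = Mul(22, Add(49, Add(-23, Mul(-1, Mul(Mul(Pow(1, Rational(1, 2)), -1), Rational(25, 2)))))) = Mul(22, Add(49, Add(-23, Mul(-1, Mul(Mul(1, -1), Rational(25, 2)))))) = Mul(22, Add(49, Add(-23, Mul(-1, Mul(-1, Rational(25, 2)))))) = Mul(22, Add(49, Add(-23, Mul(-1, Rational(-25, 2))))) = Mul(22, Add(49, Add(-23, Rational(25, 2)))) = Mul(22, Add(49, Rational(-21, 2))) = Mul(22, Rational(77, 2)) = 847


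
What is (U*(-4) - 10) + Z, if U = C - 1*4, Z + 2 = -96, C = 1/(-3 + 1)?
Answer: -90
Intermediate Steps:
C = -1/2 (C = 1/(-2) = -1/2 ≈ -0.50000)
Z = -98 (Z = -2 - 96 = -98)
U = -9/2 (U = -1/2 - 1*4 = -1/2 - 4 = -9/2 ≈ -4.5000)
(U*(-4) - 10) + Z = (-9/2*(-4) - 10) - 98 = (18 - 10) - 98 = 8 - 98 = -90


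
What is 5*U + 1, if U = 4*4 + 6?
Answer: 111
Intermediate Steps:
U = 22 (U = 16 + 6 = 22)
5*U + 1 = 5*22 + 1 = 110 + 1 = 111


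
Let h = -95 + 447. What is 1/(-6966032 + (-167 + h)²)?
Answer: -1/6931807 ≈ -1.4426e-7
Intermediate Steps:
h = 352
1/(-6966032 + (-167 + h)²) = 1/(-6966032 + (-167 + 352)²) = 1/(-6966032 + 185²) = 1/(-6966032 + 34225) = 1/(-6931807) = -1/6931807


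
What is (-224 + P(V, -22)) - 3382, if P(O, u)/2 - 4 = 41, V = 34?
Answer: -3516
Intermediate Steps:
P(O, u) = 90 (P(O, u) = 8 + 2*41 = 8 + 82 = 90)
(-224 + P(V, -22)) - 3382 = (-224 + 90) - 3382 = -134 - 3382 = -3516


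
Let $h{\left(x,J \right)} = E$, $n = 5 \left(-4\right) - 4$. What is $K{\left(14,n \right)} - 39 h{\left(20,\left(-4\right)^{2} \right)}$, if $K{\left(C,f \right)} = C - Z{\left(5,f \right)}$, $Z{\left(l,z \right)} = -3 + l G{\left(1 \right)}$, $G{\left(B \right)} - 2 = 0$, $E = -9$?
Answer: $358$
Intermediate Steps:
$G{\left(B \right)} = 2$ ($G{\left(B \right)} = 2 + 0 = 2$)
$n = -24$ ($n = -20 - 4 = -24$)
$h{\left(x,J \right)} = -9$
$Z{\left(l,z \right)} = -3 + 2 l$ ($Z{\left(l,z \right)} = -3 + l 2 = -3 + 2 l$)
$K{\left(C,f \right)} = -7 + C$ ($K{\left(C,f \right)} = C - \left(-3 + 2 \cdot 5\right) = C - \left(-3 + 10\right) = C - 7 = -7 + C$)
$K{\left(14,n \right)} - 39 h{\left(20,\left(-4\right)^{2} \right)} = \left(-7 + 14\right) - -351 = 7 + 351 = 358$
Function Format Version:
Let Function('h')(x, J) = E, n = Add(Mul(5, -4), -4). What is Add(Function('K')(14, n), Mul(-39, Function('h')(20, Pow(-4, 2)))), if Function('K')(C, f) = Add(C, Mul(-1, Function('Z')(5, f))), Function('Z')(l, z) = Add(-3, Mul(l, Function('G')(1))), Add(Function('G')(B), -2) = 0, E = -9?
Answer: 358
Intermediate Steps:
Function('G')(B) = 2 (Function('G')(B) = Add(2, 0) = 2)
n = -24 (n = Add(-20, -4) = -24)
Function('h')(x, J) = -9
Function('Z')(l, z) = Add(-3, Mul(2, l)) (Function('Z')(l, z) = Add(-3, Mul(l, 2)) = Add(-3, Mul(2, l)))
Function('K')(C, f) = Add(-7, C) (Function('K')(C, f) = Add(C, Mul(-1, Add(-3, Mul(2, 5)))) = Add(C, Mul(-1, Add(-3, 10))) = Add(C, Mul(-1, 7)) = Add(C, -7) = Add(-7, C))
Add(Function('K')(14, n), Mul(-39, Function('h')(20, Pow(-4, 2)))) = Add(Add(-7, 14), Mul(-39, -9)) = Add(7, 351) = 358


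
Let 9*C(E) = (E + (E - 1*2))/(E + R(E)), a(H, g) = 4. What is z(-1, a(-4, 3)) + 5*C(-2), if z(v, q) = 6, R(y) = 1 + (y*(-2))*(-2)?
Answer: 172/27 ≈ 6.3704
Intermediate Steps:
R(y) = 1 + 4*y (R(y) = 1 - 2*y*(-2) = 1 + 4*y)
C(E) = (-2 + 2*E)/(9*(1 + 5*E)) (C(E) = ((E + (E - 1*2))/(E + (1 + 4*E)))/9 = ((E + (E - 2))/(1 + 5*E))/9 = ((E + (-2 + E))/(1 + 5*E))/9 = ((-2 + 2*E)/(1 + 5*E))/9 = (-2 + 2*E)/(9*(1 + 5*E)))
z(-1, a(-4, 3)) + 5*C(-2) = 6 + 5*(2*(-1 - 2)/(9*(1 + 5*(-2)))) = 6 + 5*((2/9)*(-3)/(1 - 10)) = 6 + 5*((2/9)*(-3)/(-9)) = 6 + 5*((2/9)*(-1/9)*(-3)) = 6 + 5*(2/27) = 6 + 10/27 = 172/27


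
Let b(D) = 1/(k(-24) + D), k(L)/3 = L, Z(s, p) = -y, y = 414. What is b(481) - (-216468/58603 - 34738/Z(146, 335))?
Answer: -397972121258/4961505789 ≈ -80.212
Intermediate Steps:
Z(s, p) = -414 (Z(s, p) = -1*414 = -414)
k(L) = 3*L
b(D) = 1/(-72 + D) (b(D) = 1/(3*(-24) + D) = 1/(-72 + D))
b(481) - (-216468/58603 - 34738/Z(146, 335)) = 1/(-72 + 481) - (-216468/58603 - 34738/(-414)) = 1/409 - (-216468*1/58603 - 34738*(-1/414)) = 1/409 - (-216468/58603 + 17369/207) = 1/409 - 1*973066631/12130821 = 1/409 - 973066631/12130821 = -397972121258/4961505789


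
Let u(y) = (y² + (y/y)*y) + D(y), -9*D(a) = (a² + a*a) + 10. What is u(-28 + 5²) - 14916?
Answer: -134218/9 ≈ -14913.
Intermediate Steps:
D(a) = -10/9 - 2*a²/9 (D(a) = -((a² + a*a) + 10)/9 = -((a² + a²) + 10)/9 = -(2*a² + 10)/9 = -(10 + 2*a²)/9 = -10/9 - 2*a²/9)
u(y) = -10/9 + y + 7*y²/9 (u(y) = (y² + (y/y)*y) + (-10/9 - 2*y²/9) = (y² + 1*y) + (-10/9 - 2*y²/9) = (y² + y) + (-10/9 - 2*y²/9) = (y + y²) + (-10/9 - 2*y²/9) = -10/9 + y + 7*y²/9)
u(-28 + 5²) - 14916 = (-10/9 + (-28 + 5²) + 7*(-28 + 5²)²/9) - 14916 = (-10/9 + (-28 + 25) + 7*(-28 + 25)²/9) - 14916 = (-10/9 - 3 + (7/9)*(-3)²) - 14916 = (-10/9 - 3 + (7/9)*9) - 14916 = (-10/9 - 3 + 7) - 14916 = 26/9 - 14916 = -134218/9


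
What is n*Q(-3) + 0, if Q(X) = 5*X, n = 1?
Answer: -15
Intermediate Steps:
n*Q(-3) + 0 = 1*(5*(-3)) + 0 = 1*(-15) + 0 = -15 + 0 = -15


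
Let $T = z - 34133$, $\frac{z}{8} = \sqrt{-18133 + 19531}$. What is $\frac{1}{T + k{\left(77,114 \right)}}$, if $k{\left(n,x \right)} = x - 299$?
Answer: $- \frac{17159}{588817826} - \frac{2 \sqrt{1398}}{294408913} \approx -2.9395 \cdot 10^{-5}$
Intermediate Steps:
$k{\left(n,x \right)} = -299 + x$
$z = 8 \sqrt{1398}$ ($z = 8 \sqrt{-18133 + 19531} = 8 \sqrt{1398} \approx 299.12$)
$T = -34133 + 8 \sqrt{1398}$ ($T = 8 \sqrt{1398} - 34133 = -34133 + 8 \sqrt{1398} \approx -33834.0$)
$\frac{1}{T + k{\left(77,114 \right)}} = \frac{1}{\left(-34133 + 8 \sqrt{1398}\right) + \left(-299 + 114\right)} = \frac{1}{\left(-34133 + 8 \sqrt{1398}\right) - 185} = \frac{1}{-34318 + 8 \sqrt{1398}}$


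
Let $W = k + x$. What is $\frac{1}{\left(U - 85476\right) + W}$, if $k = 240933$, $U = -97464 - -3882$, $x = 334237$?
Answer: $\frac{1}{396112} \approx 2.5245 \cdot 10^{-6}$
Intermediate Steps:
$U = -93582$ ($U = -97464 + 3882 = -93582$)
$W = 575170$ ($W = 240933 + 334237 = 575170$)
$\frac{1}{\left(U - 85476\right) + W} = \frac{1}{\left(-93582 - 85476\right) + 575170} = \frac{1}{-179058 + 575170} = \frac{1}{396112}$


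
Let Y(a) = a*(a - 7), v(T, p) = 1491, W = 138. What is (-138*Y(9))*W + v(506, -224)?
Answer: -341301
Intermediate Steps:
Y(a) = a*(-7 + a)
(-138*Y(9))*W + v(506, -224) = -1242*(-7 + 9)*138 + 1491 = -1242*2*138 + 1491 = -138*18*138 + 1491 = -2484*138 + 1491 = -342792 + 1491 = -341301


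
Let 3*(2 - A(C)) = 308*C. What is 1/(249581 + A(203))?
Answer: 3/686225 ≈ 4.3717e-6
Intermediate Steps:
A(C) = 2 - 308*C/3
1/(249581 + A(203)) = 1/(249581 + (2 - 308/3*203)) = 1/(249581 + (2 - 62524/3)) = 1/(249581 - 62518/3) = 1/(686225/3) = 3/686225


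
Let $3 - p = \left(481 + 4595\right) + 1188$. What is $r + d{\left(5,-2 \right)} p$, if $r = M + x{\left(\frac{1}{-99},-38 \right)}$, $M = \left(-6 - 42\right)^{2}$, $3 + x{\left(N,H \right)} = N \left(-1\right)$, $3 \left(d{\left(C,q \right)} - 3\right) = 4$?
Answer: $- \frac{2458169}{99} \approx -24830.0$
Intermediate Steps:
$d{\left(C,q \right)} = \frac{13}{3}$ ($d{\left(C,q \right)} = 3 + \frac{1}{3} \cdot 4 = 3 + \frac{4}{3} = \frac{13}{3}$)
$p = -6261$ ($p = 3 - \left(\left(481 + 4595\right) + 1188\right) = 3 - \left(5076 + 1188\right) = 3 - 6264 = -6261$)
$x{\left(N,H \right)} = -3 - N$ ($x{\left(N,H \right)} = -3 + N \left(-1\right) = -3 - N$)
$M = 2304$ ($M = \left(-48\right)^{2} = 2304$)
$r = \frac{227800}{99}$ ($r = 2304 - \frac{296}{99} = \frac{227800}{99} \approx 2301.0$)
$r + d{\left(5,-2 \right)} p = \frac{227800}{99} + \frac{13}{3} \left(-6261\right) = \frac{227800}{99} - 27131 = - \frac{2458169}{99}$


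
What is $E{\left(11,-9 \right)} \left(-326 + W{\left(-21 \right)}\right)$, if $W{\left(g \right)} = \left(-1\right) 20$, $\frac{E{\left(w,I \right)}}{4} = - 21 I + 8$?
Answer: $-272648$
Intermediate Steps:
$E{\left(w,I \right)} = 32 - 84 I$ ($E{\left(w,I \right)} = 4 \left(- 21 I + 8\right) = 4 \left(8 - 21 I\right) = 32 - 84 I$)
$W{\left(g \right)} = -20$
$E{\left(11,-9 \right)} \left(-326 + W{\left(-21 \right)}\right) = \left(32 - -756\right) \left(-326 - 20\right) = \left(32 + 756\right) \left(-346\right) = 788 \left(-346\right) = -272648$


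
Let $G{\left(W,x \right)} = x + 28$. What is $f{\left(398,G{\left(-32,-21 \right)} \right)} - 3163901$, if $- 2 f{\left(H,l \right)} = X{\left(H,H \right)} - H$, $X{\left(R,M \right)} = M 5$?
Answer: $-3164697$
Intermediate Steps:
$G{\left(W,x \right)} = 28 + x$
$X{\left(R,M \right)} = 5 M$
$f{\left(H,l \right)} = - 2 H$ ($f{\left(H,l \right)} = - \frac{5 H - H}{2} = - \frac{4 H}{2} = - 2 H$)
$f{\left(398,G{\left(-32,-21 \right)} \right)} - 3163901 = \left(-2\right) 398 - 3163901 = -796 - 3163901 = -3164697$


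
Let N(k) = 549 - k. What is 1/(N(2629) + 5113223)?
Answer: 1/5111143 ≈ 1.9565e-7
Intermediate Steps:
1/(N(2629) + 5113223) = 1/((549 - 1*2629) + 5113223) = 1/((549 - 2629) + 5113223) = 1/(-2080 + 5113223) = 1/5111143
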